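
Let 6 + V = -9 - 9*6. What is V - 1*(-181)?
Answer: 112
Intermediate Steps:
V = -69 (V = -6 + (-9 - 9*6) = -6 + (-9 - 54) = -6 - 63 = -69)
V - 1*(-181) = -69 - 1*(-181) = -69 + 181 = 112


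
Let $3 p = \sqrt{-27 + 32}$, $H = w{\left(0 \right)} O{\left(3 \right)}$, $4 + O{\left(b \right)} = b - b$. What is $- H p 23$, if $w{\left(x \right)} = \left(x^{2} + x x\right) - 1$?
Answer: $- \frac{92 \sqrt{5}}{3} \approx -68.573$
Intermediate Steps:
$O{\left(b \right)} = -4$ ($O{\left(b \right)} = -4 + \left(b - b\right) = -4 + 0 = -4$)
$w{\left(x \right)} = -1 + 2 x^{2}$ ($w{\left(x \right)} = \left(x^{2} + x^{2}\right) - 1 = 2 x^{2} - 1 = -1 + 2 x^{2}$)
$H = 4$ ($H = \left(-1 + 2 \cdot 0^{2}\right) \left(-4\right) = \left(-1 + 2 \cdot 0\right) \left(-4\right) = \left(-1 + 0\right) \left(-4\right) = \left(-1\right) \left(-4\right) = 4$)
$p = \frac{\sqrt{5}}{3}$ ($p = \frac{\sqrt{-27 + 32}}{3} = \frac{\sqrt{5}}{3} \approx 0.74536$)
$- H p 23 = - 4 \frac{\sqrt{5}}{3} \cdot 23 = - \frac{4 \sqrt{5}}{3} \cdot 23 = - \frac{92 \sqrt{5}}{3}$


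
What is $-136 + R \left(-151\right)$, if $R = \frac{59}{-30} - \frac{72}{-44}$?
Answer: $- \frac{28421}{330} \approx -86.124$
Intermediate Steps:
$R = - \frac{109}{330}$ ($R = 59 \left(- \frac{1}{30}\right) - - \frac{18}{11} = - \frac{59}{30} + \frac{18}{11} = - \frac{109}{330} \approx -0.3303$)
$-136 + R \left(-151\right) = -136 - - \frac{16459}{330} = -136 + \frac{16459}{330} = - \frac{28421}{330}$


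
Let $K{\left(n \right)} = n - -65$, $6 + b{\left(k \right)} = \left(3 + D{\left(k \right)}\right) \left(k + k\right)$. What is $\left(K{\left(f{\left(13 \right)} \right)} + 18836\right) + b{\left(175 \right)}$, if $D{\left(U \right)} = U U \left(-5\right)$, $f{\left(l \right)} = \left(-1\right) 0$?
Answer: $-53573805$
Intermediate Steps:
$f{\left(l \right)} = 0$
$D{\left(U \right)} = - 5 U^{2}$ ($D{\left(U \right)} = U^{2} \left(-5\right) = - 5 U^{2}$)
$b{\left(k \right)} = -6 + 2 k \left(3 - 5 k^{2}\right)$ ($b{\left(k \right)} = -6 + \left(3 - 5 k^{2}\right) \left(k + k\right) = -6 + \left(3 - 5 k^{2}\right) 2 k = -6 + 2 k \left(3 - 5 k^{2}\right)$)
$K{\left(n \right)} = 65 + n$ ($K{\left(n \right)} = n + 65 = 65 + n$)
$\left(K{\left(f{\left(13 \right)} \right)} + 18836\right) + b{\left(175 \right)} = \left(\left(65 + 0\right) + 18836\right) - \left(-1044 + 53593750\right) = \left(65 + 18836\right) - 53592706 = 18901 - 53592706 = -53573805$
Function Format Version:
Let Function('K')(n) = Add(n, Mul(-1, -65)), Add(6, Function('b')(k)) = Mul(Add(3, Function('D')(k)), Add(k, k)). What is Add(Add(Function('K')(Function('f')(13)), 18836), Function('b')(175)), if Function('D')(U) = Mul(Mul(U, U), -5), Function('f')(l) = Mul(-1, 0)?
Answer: -53573805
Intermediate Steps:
Function('f')(l) = 0
Function('D')(U) = Mul(-5, Pow(U, 2)) (Function('D')(U) = Mul(Pow(U, 2), -5) = Mul(-5, Pow(U, 2)))
Function('b')(k) = Add(-6, Mul(2, k, Add(3, Mul(-5, Pow(k, 2))))) (Function('b')(k) = Add(-6, Mul(Add(3, Mul(-5, Pow(k, 2))), Add(k, k))) = Add(-6, Mul(Add(3, Mul(-5, Pow(k, 2))), Mul(2, k))) = Add(-6, Mul(2, k, Add(3, Mul(-5, Pow(k, 2))))))
Function('K')(n) = Add(65, n) (Function('K')(n) = Add(n, 65) = Add(65, n))
Add(Add(Function('K')(Function('f')(13)), 18836), Function('b')(175)) = Add(Add(Add(65, 0), 18836), Add(-6, Mul(-10, Pow(175, 3)), Mul(6, 175))) = Add(Add(65, 18836), Add(-6, Mul(-10, 5359375), 1050)) = Add(18901, Add(-6, -53593750, 1050)) = Add(18901, -53592706) = -53573805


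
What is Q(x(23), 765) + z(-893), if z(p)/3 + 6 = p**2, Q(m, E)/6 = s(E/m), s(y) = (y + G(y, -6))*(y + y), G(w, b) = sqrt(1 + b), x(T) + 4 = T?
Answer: 870653469/361 + 9180*I*sqrt(5)/19 ≈ 2.4118e+6 + 1080.4*I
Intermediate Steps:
x(T) = -4 + T
s(y) = 2*y*(y + I*sqrt(5)) (s(y) = (y + sqrt(1 - 6))*(y + y) = (y + sqrt(-5))*(2*y) = (y + I*sqrt(5))*(2*y) = 2*y*(y + I*sqrt(5)))
Q(m, E) = 12*E*(I*sqrt(5) + E/m)/m (Q(m, E) = 6*(2*(E/m)*(E/m + I*sqrt(5))) = 6*(2*(E/m)*(I*sqrt(5) + E/m)) = 6*(2*E*(I*sqrt(5) + E/m)/m) = 12*E*(I*sqrt(5) + E/m)/m)
z(p) = -18 + 3*p**2
Q(x(23), 765) + z(-893) = 12*765*(765 + I*(-4 + 23)*sqrt(5))/(-4 + 23)**2 + (-18 + 3*(-893)**2) = 12*765*(765 + I*19*sqrt(5))/19**2 + (-18 + 3*797449) = 12*765*(1/361)*(765 + 19*I*sqrt(5)) + (-18 + 2392347) = (7022700/361 + 9180*I*sqrt(5)/19) + 2392329 = 870653469/361 + 9180*I*sqrt(5)/19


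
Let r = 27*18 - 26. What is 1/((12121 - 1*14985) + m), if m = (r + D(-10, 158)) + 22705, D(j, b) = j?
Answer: 1/20291 ≈ 4.9283e-5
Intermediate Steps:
r = 460 (r = 486 - 26 = 460)
m = 23155 (m = (460 - 10) + 22705 = 450 + 22705 = 23155)
1/((12121 - 1*14985) + m) = 1/((12121 - 1*14985) + 23155) = 1/((12121 - 14985) + 23155) = 1/(-2864 + 23155) = 1/20291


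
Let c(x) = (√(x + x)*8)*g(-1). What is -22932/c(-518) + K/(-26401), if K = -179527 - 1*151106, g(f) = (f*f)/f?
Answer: 19449/1553 - 819*I*√259/148 ≈ 12.523 - 89.058*I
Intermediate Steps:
g(f) = f (g(f) = f²/f = f)
c(x) = -8*√2*√x (c(x) = (√(x + x)*8)*(-1) = (√(2*x)*8)*(-1) = ((√2*√x)*8)*(-1) = (8*√2*√x)*(-1) = -8*√2*√x)
K = -330633 (K = -179527 - 151106 = -330633)
-22932/c(-518) + K/(-26401) = -22932*I*√259/4144 - 330633/(-26401) = -22932*I*√259/4144 - 330633*(-1/26401) = -22932*I*√259/4144 + 19449/1553 = -819*I*√259/148 + 19449/1553 = 19449/1553 - 819*I*√259/148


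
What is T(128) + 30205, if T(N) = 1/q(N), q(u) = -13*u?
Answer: 50261119/1664 ≈ 30205.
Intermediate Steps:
T(N) = -1/(13*N) (T(N) = 1/(-13*N) = -1/(13*N))
T(128) + 30205 = -1/13/128 + 30205 = -1/13*1/128 + 30205 = -1/1664 + 30205 = 50261119/1664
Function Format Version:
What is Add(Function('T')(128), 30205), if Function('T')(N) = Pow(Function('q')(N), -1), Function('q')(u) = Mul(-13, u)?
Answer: Rational(50261119, 1664) ≈ 30205.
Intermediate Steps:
Function('T')(N) = Mul(Rational(-1, 13), Pow(N, -1)) (Function('T')(N) = Pow(Mul(-13, N), -1) = Mul(Rational(-1, 13), Pow(N, -1)))
Add(Function('T')(128), 30205) = Add(Mul(Rational(-1, 13), Pow(128, -1)), 30205) = Add(Mul(Rational(-1, 13), Rational(1, 128)), 30205) = Add(Rational(-1, 1664), 30205) = Rational(50261119, 1664)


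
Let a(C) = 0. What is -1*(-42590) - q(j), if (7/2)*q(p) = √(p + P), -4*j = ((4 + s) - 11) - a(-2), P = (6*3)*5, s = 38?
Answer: 42590 - √329/7 ≈ 42587.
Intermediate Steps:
P = 90 (P = 18*5 = 90)
j = -31/4 (j = -(((4 + 38) - 11) - 1*0)/4 = -((42 - 11) + 0)/4 = -(31 + 0)/4 = -¼*31 = -31/4 ≈ -7.7500)
q(p) = 2*√(90 + p)/7 (q(p) = 2*√(p + 90)/7 = 2*√(90 + p)/7)
-1*(-42590) - q(j) = -1*(-42590) - 2*√(90 - 31/4)/7 = 42590 - 2*√(329/4)/7 = 42590 - 2*√329/2/7 = 42590 - √329/7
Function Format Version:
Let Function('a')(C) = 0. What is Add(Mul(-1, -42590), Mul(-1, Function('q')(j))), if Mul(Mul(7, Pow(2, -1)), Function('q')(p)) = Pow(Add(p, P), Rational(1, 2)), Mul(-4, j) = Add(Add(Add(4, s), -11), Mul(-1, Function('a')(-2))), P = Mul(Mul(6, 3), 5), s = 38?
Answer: Add(42590, Mul(Rational(-1, 7), Pow(329, Rational(1, 2)))) ≈ 42587.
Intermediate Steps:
P = 90 (P = Mul(18, 5) = 90)
j = Rational(-31, 4) (j = Mul(Rational(-1, 4), Add(Add(Add(4, 38), -11), Mul(-1, 0))) = Mul(Rational(-1, 4), Add(Add(42, -11), 0)) = Mul(Rational(-1, 4), Add(31, 0)) = Mul(Rational(-1, 4), 31) = Rational(-31, 4) ≈ -7.7500)
Function('q')(p) = Mul(Rational(2, 7), Pow(Add(90, p), Rational(1, 2))) (Function('q')(p) = Mul(Rational(2, 7), Pow(Add(p, 90), Rational(1, 2))) = Mul(Rational(2, 7), Pow(Add(90, p), Rational(1, 2))))
Add(Mul(-1, -42590), Mul(-1, Function('q')(j))) = Add(Mul(-1, -42590), Mul(-1, Mul(Rational(2, 7), Pow(Add(90, Rational(-31, 4)), Rational(1, 2))))) = Add(42590, Mul(-1, Mul(Rational(2, 7), Pow(Rational(329, 4), Rational(1, 2))))) = Add(42590, Mul(-1, Mul(Rational(2, 7), Mul(Rational(1, 2), Pow(329, Rational(1, 2)))))) = Add(42590, Mul(-1, Mul(Rational(1, 7), Pow(329, Rational(1, 2))))) = Add(42590, Mul(Rational(-1, 7), Pow(329, Rational(1, 2))))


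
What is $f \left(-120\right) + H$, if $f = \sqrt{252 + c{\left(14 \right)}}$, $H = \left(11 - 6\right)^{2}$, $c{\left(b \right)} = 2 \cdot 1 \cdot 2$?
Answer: $-1895$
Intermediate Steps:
$c{\left(b \right)} = 4$ ($c{\left(b \right)} = 2 \cdot 2 = 4$)
$H = 25$ ($H = 5^{2} = 25$)
$f = 16$ ($f = \sqrt{252 + 4} = \sqrt{256} = 16$)
$f \left(-120\right) + H = 16 \left(-120\right) + 25 = -1920 + 25 = -1895$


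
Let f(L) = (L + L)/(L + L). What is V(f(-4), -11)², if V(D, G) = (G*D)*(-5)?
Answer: 3025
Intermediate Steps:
f(L) = 1 (f(L) = (2*L)/((2*L)) = (2*L)*(1/(2*L)) = 1)
V(D, G) = -5*D*G (V(D, G) = (D*G)*(-5) = -5*D*G)
V(f(-4), -11)² = (-5*1*(-11))² = 55² = 3025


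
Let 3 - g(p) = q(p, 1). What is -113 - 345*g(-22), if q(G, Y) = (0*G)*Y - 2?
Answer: -1838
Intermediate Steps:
q(G, Y) = -2 (q(G, Y) = 0*Y - 2 = 0 - 2 = -2)
g(p) = 5 (g(p) = 3 - 1*(-2) = 3 + 2 = 5)
-113 - 345*g(-22) = -113 - 345*5 = -113 - 1725 = -1838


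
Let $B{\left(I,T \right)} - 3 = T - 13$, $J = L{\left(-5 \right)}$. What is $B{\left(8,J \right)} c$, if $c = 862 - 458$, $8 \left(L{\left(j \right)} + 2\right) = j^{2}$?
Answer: $- \frac{7171}{2} \approx -3585.5$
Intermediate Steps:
$L{\left(j \right)} = -2 + \frac{j^{2}}{8}$
$J = \frac{9}{8}$ ($J = -2 + \frac{\left(-5\right)^{2}}{8} = -2 + \frac{1}{8} \cdot 25 = -2 + \frac{25}{8} = \frac{9}{8} \approx 1.125$)
$c = 404$ ($c = 862 - 458 = 404$)
$B{\left(I,T \right)} = -10 + T$ ($B{\left(I,T \right)} = 3 + \left(T - 13\right) = 3 + \left(-13 + T\right) = -10 + T$)
$B{\left(8,J \right)} c = \left(-10 + \frac{9}{8}\right) 404 = \left(- \frac{71}{8}\right) 404 = - \frac{7171}{2}$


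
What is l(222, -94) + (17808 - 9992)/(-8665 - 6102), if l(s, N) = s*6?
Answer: 19661828/14767 ≈ 1331.5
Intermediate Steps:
l(s, N) = 6*s
l(222, -94) + (17808 - 9992)/(-8665 - 6102) = 6*222 + (17808 - 9992)/(-8665 - 6102) = 1332 + 7816/(-14767) = 1332 + 7816*(-1/14767) = 1332 - 7816/14767 = 19661828/14767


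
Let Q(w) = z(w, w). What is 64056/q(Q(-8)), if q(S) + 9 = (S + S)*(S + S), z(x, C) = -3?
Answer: 21352/9 ≈ 2372.4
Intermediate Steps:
Q(w) = -3
q(S) = -9 + 4*S² (q(S) = -9 + (S + S)*(S + S) = -9 + (2*S)*(2*S) = -9 + 4*S²)
64056/q(Q(-8)) = 64056/(-9 + 4*(-3)²) = 64056/(-9 + 4*9) = 64056/(-9 + 36) = 64056/27 = 64056*(1/27) = 21352/9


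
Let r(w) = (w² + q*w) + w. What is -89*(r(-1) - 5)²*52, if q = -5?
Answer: 0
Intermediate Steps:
r(w) = w² - 4*w (r(w) = (w² - 5*w) + w = w² - 4*w)
-89*(r(-1) - 5)²*52 = -89*(-(-4 - 1) - 5)²*52 = -89*(-1*(-5) - 5)²*52 = -89*(5 - 5)²*52 = -89*0²*52 = -89*0*52 = 0*52 = 0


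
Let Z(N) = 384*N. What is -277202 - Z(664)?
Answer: -532178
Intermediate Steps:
-277202 - Z(664) = -277202 - 384*664 = -277202 - 1*254976 = -277202 - 254976 = -532178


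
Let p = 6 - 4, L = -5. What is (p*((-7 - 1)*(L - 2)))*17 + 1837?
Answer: 3741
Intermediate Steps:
p = 2
(p*((-7 - 1)*(L - 2)))*17 + 1837 = (2*((-7 - 1)*(-5 - 2)))*17 + 1837 = (2*(-8*(-7)))*17 + 1837 = (2*56)*17 + 1837 = 112*17 + 1837 = 1904 + 1837 = 3741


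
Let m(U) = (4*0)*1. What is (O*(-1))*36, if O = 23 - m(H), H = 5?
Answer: -828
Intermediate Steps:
m(U) = 0 (m(U) = 0*1 = 0)
O = 23 (O = 23 - 1*0 = 23 + 0 = 23)
(O*(-1))*36 = (23*(-1))*36 = -23*36 = -828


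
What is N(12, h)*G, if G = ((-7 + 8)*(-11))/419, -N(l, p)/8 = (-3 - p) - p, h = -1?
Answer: -88/419 ≈ -0.21002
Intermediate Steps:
N(l, p) = 24 + 16*p (N(l, p) = -8*((-3 - p) - p) = -8*(-3 - 2*p) = 24 + 16*p)
G = -11/419 (G = (1*(-11))*(1/419) = -11*1/419 = -11/419 ≈ -0.026253)
N(12, h)*G = (24 + 16*(-1))*(-11/419) = (24 - 16)*(-11/419) = 8*(-11/419) = -88/419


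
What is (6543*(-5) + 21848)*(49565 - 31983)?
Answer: -191063594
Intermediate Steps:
(6543*(-5) + 21848)*(49565 - 31983) = (-32715 + 21848)*17582 = -10867*17582 = -191063594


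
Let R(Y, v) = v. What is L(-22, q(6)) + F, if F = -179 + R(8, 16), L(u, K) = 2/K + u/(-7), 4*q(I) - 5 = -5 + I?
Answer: -3329/21 ≈ -158.52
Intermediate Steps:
q(I) = I/4 (q(I) = 5/4 + (-5 + I)/4 = 5/4 + (-5/4 + I/4) = I/4)
L(u, K) = 2/K - u/7 (L(u, K) = 2/K + u*(-⅐) = 2/K - u/7)
F = -163 (F = -179 + 16 = -163)
L(-22, q(6)) + F = (2/(((¼)*6)) - ⅐*(-22)) - 163 = (2/(3/2) + 22/7) - 163 = (2*(⅔) + 22/7) - 163 = (4/3 + 22/7) - 163 = 94/21 - 163 = -3329/21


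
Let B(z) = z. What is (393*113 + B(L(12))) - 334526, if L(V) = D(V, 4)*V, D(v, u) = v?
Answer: -289973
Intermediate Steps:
L(V) = V² (L(V) = V*V = V²)
(393*113 + B(L(12))) - 334526 = (393*113 + 12²) - 334526 = (44409 + 144) - 334526 = 44553 - 334526 = -289973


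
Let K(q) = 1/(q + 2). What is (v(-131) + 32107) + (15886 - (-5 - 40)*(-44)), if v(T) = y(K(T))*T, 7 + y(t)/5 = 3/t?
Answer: 304083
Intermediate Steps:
K(q) = 1/(2 + q)
y(t) = -35 + 15/t (y(t) = -35 + 5*(3/t) = -35 + 15/t)
v(T) = T*(-5 + 15*T) (v(T) = (-35 + 15/(1/(2 + T)))*T = (-35 + 15*(2 + T))*T = (-35 + (30 + 15*T))*T = (-5 + 15*T)*T = T*(-5 + 15*T))
(v(-131) + 32107) + (15886 - (-5 - 40)*(-44)) = (5*(-131)*(-1 + 3*(-131)) + 32107) + (15886 - (-5 - 40)*(-44)) = (5*(-131)*(-1 - 393) + 32107) + (15886 - (-45)*(-44)) = (5*(-131)*(-394) + 32107) + (15886 - 1*1980) = (258070 + 32107) + (15886 - 1980) = 290177 + 13906 = 304083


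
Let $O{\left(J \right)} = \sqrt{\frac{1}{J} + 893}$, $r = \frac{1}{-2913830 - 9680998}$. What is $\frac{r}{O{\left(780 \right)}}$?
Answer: $- \frac{\sqrt{135825495}}{4386407044974} \approx -2.6569 \cdot 10^{-9}$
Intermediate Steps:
$r = - \frac{1}{12594828}$ ($r = \frac{1}{-12594828} = - \frac{1}{12594828} \approx -7.9398 \cdot 10^{-8}$)
$O{\left(J \right)} = \sqrt{893 + \frac{1}{J}}$
$\frac{r}{O{\left(780 \right)}} = - \frac{1}{12594828 \sqrt{893 + \frac{1}{780}}} = - \frac{1}{12594828 \sqrt{\frac{696541}{780}}} = - \frac{1}{12594828 \frac{\sqrt{135825495}}{390}} = - \frac{\frac{2}{696541} \sqrt{135825495}}{12594828} = - \frac{\sqrt{135825495}}{4386407044974}$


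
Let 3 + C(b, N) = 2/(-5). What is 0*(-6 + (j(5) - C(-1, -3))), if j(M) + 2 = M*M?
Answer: 0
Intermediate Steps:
j(M) = -2 + M**2 (j(M) = -2 + M*M = -2 + M**2)
C(b, N) = -17/5 (C(b, N) = -3 + 2/(-5) = -3 + 2*(-1/5) = -3 - 2/5 = -17/5)
0*(-6 + (j(5) - C(-1, -3))) = 0*(-6 + ((-2 + 5**2) - 1*(-17/5))) = 0*(-6 + ((-2 + 25) + 17/5)) = 0*(-6 + (23 + 17/5)) = 0*(-6 + 132/5) = 0*(102/5) = 0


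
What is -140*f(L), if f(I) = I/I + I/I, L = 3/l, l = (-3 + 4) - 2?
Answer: -280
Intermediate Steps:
l = -1 (l = 1 - 2 = -1)
L = -3 (L = 3/(-1) = 3*(-1) = -3)
f(I) = 2 (f(I) = 1 + 1 = 2)
-140*f(L) = -140*2 = -280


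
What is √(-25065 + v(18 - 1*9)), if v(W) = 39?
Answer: I*√25026 ≈ 158.2*I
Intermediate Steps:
√(-25065 + v(18 - 1*9)) = √(-25065 + 39) = √(-25026) = I*√25026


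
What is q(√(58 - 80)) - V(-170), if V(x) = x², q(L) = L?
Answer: -28900 + I*√22 ≈ -28900.0 + 4.6904*I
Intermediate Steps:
q(√(58 - 80)) - V(-170) = √(58 - 80) - 1*(-170)² = √(-22) - 1*28900 = I*√22 - 28900 = -28900 + I*√22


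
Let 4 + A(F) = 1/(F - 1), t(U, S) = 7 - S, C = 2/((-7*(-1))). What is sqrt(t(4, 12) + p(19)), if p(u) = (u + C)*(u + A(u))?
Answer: sqrt(55930)/14 ≈ 16.893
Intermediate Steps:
C = 2/7 ≈ 0.28571
A(F) = -4 + 1/(-1 + F) (A(F) = -4 + 1/(F - 1) = -4 + 1/(-1 + F))
p(u) = (2/7 + u)*(u + (5 - 4*u)/(-1 + u)) (p(u) = (u + 2/7)*(u + (5 - 4*u)/(-1 + u)) = (2/7 + u)*(u + (5 - 4*u)/(-1 + u)))
sqrt(t(4, 12) + p(19)) = sqrt((7 - 1*12) + (10 - 33*19**2 + 7*19**3 + 25*19)/(7*(-1 + 19))) = sqrt((7 - 12) + (1/7)*(10 - 33*361 + 7*6859 + 475)/18) = sqrt(-5 + (1/7)*(1/18)*(10 - 11913 + 48013 + 475)) = sqrt(-5 + (1/7)*(1/18)*36585) = sqrt(-5 + 4065/14) = sqrt(3995/14) = sqrt(55930)/14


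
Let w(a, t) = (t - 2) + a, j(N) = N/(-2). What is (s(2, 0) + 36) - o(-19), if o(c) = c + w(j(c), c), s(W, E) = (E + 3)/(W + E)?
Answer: 68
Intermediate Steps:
j(N) = -N/2 (j(N) = N*(-½) = -N/2)
s(W, E) = (3 + E)/(E + W)
w(a, t) = -2 + a + t (w(a, t) = (-2 + t) + a = -2 + a + t)
o(c) = -2 + 3*c/2 (o(c) = c + (-2 - c/2 + c) = c + (-2 + c/2) = -2 + 3*c/2)
(s(2, 0) + 36) - o(-19) = ((3 + 0)/(0 + 2) + 36) - (-2 + (3/2)*(-19)) = (3/2 + 36) - (-2 - 57/2) = ((½)*3 + 36) - 1*(-61/2) = (3/2 + 36) + 61/2 = 75/2 + 61/2 = 68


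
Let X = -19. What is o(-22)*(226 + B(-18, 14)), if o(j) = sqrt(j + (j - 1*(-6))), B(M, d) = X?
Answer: 207*I*sqrt(38) ≈ 1276.0*I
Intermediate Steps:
B(M, d) = -19
o(j) = sqrt(6 + 2*j) (o(j) = sqrt(j + (j + 6)) = sqrt(j + (6 + j)) = sqrt(6 + 2*j))
o(-22)*(226 + B(-18, 14)) = sqrt(6 + 2*(-22))*(226 - 19) = sqrt(6 - 44)*207 = sqrt(-38)*207 = (I*sqrt(38))*207 = 207*I*sqrt(38)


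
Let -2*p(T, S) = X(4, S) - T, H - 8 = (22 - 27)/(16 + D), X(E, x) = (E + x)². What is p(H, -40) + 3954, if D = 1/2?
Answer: 109225/33 ≈ 3309.8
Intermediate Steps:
D = ½ ≈ 0.50000
H = 254/33 (H = 8 + (22 - 27)/(16 + ½) = 8 - 5/33/2 = 8 - 5*2/33 = 8 - 10/33 = 254/33 ≈ 7.6970)
p(T, S) = T/2 - (4 + S)²/2 (p(T, S) = -((4 + S)² - T)/2 = T/2 - (4 + S)²/2)
p(H, -40) + 3954 = ((½)*(254/33) - (4 - 40)²/2) + 3954 = (127/33 - ½*(-36)²) + 3954 = (127/33 - ½*1296) + 3954 = (127/33 - 648) + 3954 = -21257/33 + 3954 = 109225/33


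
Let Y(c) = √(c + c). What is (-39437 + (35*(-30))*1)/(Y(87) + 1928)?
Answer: -39029468/1858505 + 40487*√174/3717010 ≈ -20.857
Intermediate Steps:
Y(c) = √2*√c (Y(c) = √(2*c) = √2*√c)
(-39437 + (35*(-30))*1)/(Y(87) + 1928) = (-39437 + (35*(-30))*1)/(√2*√87 + 1928) = (-39437 - 1050*1)/(√174 + 1928) = (-39437 - 1050)/(1928 + √174) = -40487/(1928 + √174)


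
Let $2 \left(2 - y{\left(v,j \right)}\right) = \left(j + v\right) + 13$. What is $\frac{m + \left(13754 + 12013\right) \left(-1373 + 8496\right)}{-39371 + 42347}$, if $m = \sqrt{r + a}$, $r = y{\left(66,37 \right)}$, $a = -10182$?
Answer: $\frac{61179447}{992} + \frac{i \sqrt{10238}}{2976} \approx 61673.0 + 0.034 i$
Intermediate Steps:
$y{\left(v,j \right)} = - \frac{9}{2} - \frac{j}{2} - \frac{v}{2}$ ($y{\left(v,j \right)} = 2 - \frac{\left(j + v\right) + 13}{2} = 2 - \frac{13 + j + v}{2} = 2 - \left(\frac{13}{2} + \frac{j}{2} + \frac{v}{2}\right) = - \frac{9}{2} - \frac{j}{2} - \frac{v}{2}$)
$r = -56$ ($r = - \frac{9}{2} - \frac{37}{2} - 33 = -56$)
$m = i \sqrt{10238}$ ($m = \sqrt{-56 - 10182} = \sqrt{-10238} = i \sqrt{10238} \approx 101.18 i$)
$\frac{m + \left(13754 + 12013\right) \left(-1373 + 8496\right)}{-39371 + 42347} = \frac{i \sqrt{10238} + \left(13754 + 12013\right) \left(-1373 + 8496\right)}{-39371 + 42347} = \frac{i \sqrt{10238} + 25767 \cdot 7123}{2976} = \left(i \sqrt{10238} + 183538341\right) \frac{1}{2976} = \left(183538341 + i \sqrt{10238}\right) \frac{1}{2976} = \frac{61179447}{992} + \frac{i \sqrt{10238}}{2976}$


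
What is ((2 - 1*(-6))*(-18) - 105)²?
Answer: 62001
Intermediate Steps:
((2 - 1*(-6))*(-18) - 105)² = ((2 + 6)*(-18) - 105)² = (8*(-18) - 105)² = (-144 - 105)² = (-249)² = 62001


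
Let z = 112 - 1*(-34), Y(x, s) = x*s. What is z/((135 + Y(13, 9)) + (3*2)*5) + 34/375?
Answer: 10723/17625 ≈ 0.60840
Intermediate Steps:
Y(x, s) = s*x
z = 146 (z = 112 + 34 = 146)
z/((135 + Y(13, 9)) + (3*2)*5) + 34/375 = 146/((135 + 9*13) + (3*2)*5) + 34/375 = 146/((135 + 117) + 6*5) + 34*(1/375) = 146/(252 + 30) + 34/375 = 146/282 + 34/375 = 146*(1/282) + 34/375 = 73/141 + 34/375 = 10723/17625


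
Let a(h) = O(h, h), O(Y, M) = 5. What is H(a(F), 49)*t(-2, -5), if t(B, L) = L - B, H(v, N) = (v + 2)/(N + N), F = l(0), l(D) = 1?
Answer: -3/14 ≈ -0.21429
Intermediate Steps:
F = 1
a(h) = 5
H(v, N) = (2 + v)/(2*N) (H(v, N) = (2 + v)/((2*N)) = (2 + v)*(1/(2*N)) = (2 + v)/(2*N))
H(a(F), 49)*t(-2, -5) = ((½)*(2 + 5)/49)*(-5 - 1*(-2)) = ((½)*(1/49)*7)*(-5 + 2) = (1/14)*(-3) = -3/14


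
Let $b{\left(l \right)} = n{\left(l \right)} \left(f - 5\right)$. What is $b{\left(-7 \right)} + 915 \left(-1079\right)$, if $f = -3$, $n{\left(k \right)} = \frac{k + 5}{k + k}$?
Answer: $- \frac{6911003}{7} \approx -9.8729 \cdot 10^{5}$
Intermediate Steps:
$n{\left(k \right)} = \frac{5 + k}{2 k}$
$b{\left(l \right)} = - \frac{4 \left(5 + l\right)}{l}$ ($b{\left(l \right)} = \frac{5 + l}{2 l} \left(-3 - 5\right) = \frac{5 + l}{2 l} \left(-8\right) = - \frac{4 \left(5 + l\right)}{l}$)
$b{\left(-7 \right)} + 915 \left(-1079\right) = \left(-4 - \frac{20}{-7}\right) + 915 \left(-1079\right) = \left(-4 - - \frac{20}{7}\right) - 987285 = \left(-4 + \frac{20}{7}\right) - 987285 = - \frac{8}{7} - 987285 = - \frac{6911003}{7}$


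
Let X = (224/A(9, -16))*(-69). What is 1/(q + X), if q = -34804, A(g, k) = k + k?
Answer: -1/34321 ≈ -2.9137e-5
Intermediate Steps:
A(g, k) = 2*k
X = 483 (X = (224/((2*(-16))))*(-69) = (224/(-32))*(-69) = (224*(-1/32))*(-69) = -7*(-69) = 483)
1/(q + X) = 1/(-34804 + 483) = 1/(-34321) = -1/34321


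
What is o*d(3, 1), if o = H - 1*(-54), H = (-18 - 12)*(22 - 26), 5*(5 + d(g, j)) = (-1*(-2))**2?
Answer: -3654/5 ≈ -730.80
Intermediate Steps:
d(g, j) = -21/5 (d(g, j) = -5 + (-1*(-2))**2/5 = -5 + (1/5)*2**2 = -5 + (1/5)*4 = -5 + 4/5 = -21/5)
H = 120 (H = -30*(-4) = 120)
o = 174 (o = 120 - 1*(-54) = 120 + 54 = 174)
o*d(3, 1) = 174*(-21/5) = -3654/5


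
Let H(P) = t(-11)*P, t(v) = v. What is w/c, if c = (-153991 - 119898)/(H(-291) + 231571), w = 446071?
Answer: -104724980812/273889 ≈ -3.8236e+5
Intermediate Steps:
H(P) = -11*P
c = -273889/234772 (c = (-153991 - 119898)/(-11*(-291) + 231571) = -273889/(3201 + 231571) = -273889/234772 ≈ -1.1666)
w/c = 446071/(-273889/234772) = 446071*(-234772/273889) = -104724980812/273889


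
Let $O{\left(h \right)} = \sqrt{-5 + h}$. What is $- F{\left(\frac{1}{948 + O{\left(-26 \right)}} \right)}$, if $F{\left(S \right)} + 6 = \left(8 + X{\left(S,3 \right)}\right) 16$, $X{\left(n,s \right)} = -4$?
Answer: $-58$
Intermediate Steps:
$F{\left(S \right)} = 58$ ($F{\left(S \right)} = -6 + \left(8 - 4\right) 16 = -6 + 4 \cdot 16 = -6 + 64 = 58$)
$- F{\left(\frac{1}{948 + O{\left(-26 \right)}} \right)} = \left(-1\right) 58 = -58$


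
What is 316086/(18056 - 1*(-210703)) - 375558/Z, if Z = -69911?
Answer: 36003386956/5330923483 ≈ 6.7537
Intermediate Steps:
316086/(18056 - 1*(-210703)) - 375558/Z = 316086/(18056 - 1*(-210703)) - 375558/(-69911) = 316086/(18056 + 210703) - 375558*(-1/69911) = 316086/228759 + 375558/69911 = 316086*(1/228759) + 375558/69911 = 105362/76253 + 375558/69911 = 36003386956/5330923483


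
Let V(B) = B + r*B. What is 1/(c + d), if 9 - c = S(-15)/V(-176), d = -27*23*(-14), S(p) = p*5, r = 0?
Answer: 176/1531653 ≈ 0.00011491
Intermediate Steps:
S(p) = 5*p
V(B) = B (V(B) = B + 0*B = B + 0 = B)
d = 8694 (d = -621*(-14) = 8694)
c = 1509/176 (c = 9 - 5*(-15)/(-176) = 9 - (-75)*(-1)/176 = 9 - 1*75/176 = 9 - 75/176 = 1509/176 ≈ 8.5739)
1/(c + d) = 1/(1509/176 + 8694) = 1/(1531653/176) = 176/1531653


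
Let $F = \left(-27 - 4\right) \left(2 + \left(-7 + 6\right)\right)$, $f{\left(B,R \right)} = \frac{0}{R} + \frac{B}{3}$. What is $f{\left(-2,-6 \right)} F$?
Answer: $\frac{62}{3} \approx 20.667$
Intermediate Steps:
$f{\left(B,R \right)} = \frac{B}{3}$ ($f{\left(B,R \right)} = 0 + B \frac{1}{3} = 0 + \frac{B}{3} = \frac{B}{3}$)
$F = -31$ ($F = - 31 \left(2 - 1\right) = \left(-31\right) 1 = -31$)
$f{\left(-2,-6 \right)} F = \frac{1}{3} \left(-2\right) \left(-31\right) = \left(- \frac{2}{3}\right) \left(-31\right) = \frac{62}{3}$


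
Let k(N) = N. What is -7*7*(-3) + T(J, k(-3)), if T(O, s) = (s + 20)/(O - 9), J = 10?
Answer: 164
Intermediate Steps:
T(O, s) = (20 + s)/(-9 + O)
-7*7*(-3) + T(J, k(-3)) = -7*7*(-3) + (20 - 3)/(-9 + 10) = -49*(-3) + 17/1 = 147 + 1*17 = 147 + 17 = 164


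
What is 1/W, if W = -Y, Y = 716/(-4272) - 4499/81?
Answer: 28836/1606477 ≈ 0.017950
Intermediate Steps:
Y = -1606477/28836 (Y = 716*(-1/4272) - 4499*1/81 = -179/1068 - 4499/81 = -1606477/28836 ≈ -55.711)
W = 1606477/28836 (W = -1*(-1606477/28836) = 1606477/28836 ≈ 55.711)
1/W = 1/(1606477/28836) = 28836/1606477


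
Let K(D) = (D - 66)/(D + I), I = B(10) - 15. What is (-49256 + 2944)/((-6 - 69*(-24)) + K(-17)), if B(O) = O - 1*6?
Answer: -1296736/46283 ≈ -28.018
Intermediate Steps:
B(O) = -6 + O (B(O) = O - 6 = -6 + O)
I = -11 (I = (-6 + 10) - 15 = 4 - 15 = -11)
K(D) = (-66 + D)/(-11 + D) (K(D) = (D - 66)/(D - 11) = (-66 + D)/(-11 + D))
(-49256 + 2944)/((-6 - 69*(-24)) + K(-17)) = (-49256 + 2944)/((-6 - 69*(-24)) + (-66 - 17)/(-11 - 17)) = -46312/((-6 + 1656) - 83/(-28)) = -46312/(1650 - 1/28*(-83)) = -46312/(1650 + 83/28) = -46312/46283/28 = -46312*28/46283 = -1296736/46283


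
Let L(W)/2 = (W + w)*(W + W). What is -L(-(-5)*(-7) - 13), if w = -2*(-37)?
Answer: 4992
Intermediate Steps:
w = 74
L(W) = 4*W*(74 + W) (L(W) = 2*((W + 74)*(W + W)) = 2*((74 + W)*(2*W)) = 2*(2*W*(74 + W)) = 4*W*(74 + W))
-L(-(-5)*(-7) - 13) = -4*(-(-5)*(-7) - 13)*(74 + (-(-5)*(-7) - 13)) = -4*(-5*7 - 13)*(74 + (-5*7 - 13)) = -4*(-35 - 13)*(74 + (-35 - 13)) = -4*(-48)*(74 - 48) = -4*(-48)*26 = -1*(-4992) = 4992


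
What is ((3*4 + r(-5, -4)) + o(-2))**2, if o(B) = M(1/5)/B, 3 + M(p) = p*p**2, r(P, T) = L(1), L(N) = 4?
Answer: 4782969/15625 ≈ 306.11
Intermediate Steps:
r(P, T) = 4
M(p) = -3 + p**3 (M(p) = -3 + p*p**2 = -3 + p**3)
o(B) = -374/(125*B) (o(B) = (-3 + (1/5)**3)/B = (-3 + 1/125)/B = -374/(125*B))
((3*4 + r(-5, -4)) + o(-2))**2 = ((3*4 + 4) - 374/125/(-2))**2 = ((12 + 4) - 374/125*(-1/2))**2 = (16 + 187/125)**2 = (2187/125)**2 = 4782969/15625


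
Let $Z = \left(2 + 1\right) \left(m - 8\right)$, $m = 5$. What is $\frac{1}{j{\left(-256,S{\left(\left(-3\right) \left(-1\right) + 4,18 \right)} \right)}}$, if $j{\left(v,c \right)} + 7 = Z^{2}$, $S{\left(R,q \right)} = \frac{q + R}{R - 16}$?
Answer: $\frac{1}{74} \approx 0.013514$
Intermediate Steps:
$S{\left(R,q \right)} = \frac{R + q}{-16 + R}$
$Z = -9$ ($Z = \left(2 + 1\right) \left(5 - 8\right) = 3 \left(-3\right) = -9$)
$j{\left(v,c \right)} = 74$ ($j{\left(v,c \right)} = -7 + \left(-9\right)^{2} = -7 + 81 = 74$)
$\frac{1}{j{\left(-256,S{\left(\left(-3\right) \left(-1\right) + 4,18 \right)} \right)}} = \frac{1}{74}$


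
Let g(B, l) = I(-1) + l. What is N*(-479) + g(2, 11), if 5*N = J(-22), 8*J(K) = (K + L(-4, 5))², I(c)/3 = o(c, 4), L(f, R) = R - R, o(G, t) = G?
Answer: -57879/10 ≈ -5787.9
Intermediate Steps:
L(f, R) = 0
I(c) = 3*c
g(B, l) = -3 + l (g(B, l) = 3*(-1) + l = -3 + l)
J(K) = K²/8 (J(K) = (K + 0)²/8 = K²/8)
N = 121/10 (N = ((⅛)*(-22)²)/5 = ((⅛)*484)/5 = (⅕)*(121/2) = 121/10 ≈ 12.100)
N*(-479) + g(2, 11) = (121/10)*(-479) + (-3 + 11) = -57959/10 + 8 = -57879/10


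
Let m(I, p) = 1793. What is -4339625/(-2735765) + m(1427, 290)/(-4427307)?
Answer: 3841589382646/2422414306971 ≈ 1.5859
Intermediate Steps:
-4339625/(-2735765) + m(1427, 290)/(-4427307) = -4339625/(-2735765) + 1793/(-4427307) = -4339625*(-1/2735765) + 1793*(-1/4427307) = 867925/547153 - 1793/4427307 = 3841589382646/2422414306971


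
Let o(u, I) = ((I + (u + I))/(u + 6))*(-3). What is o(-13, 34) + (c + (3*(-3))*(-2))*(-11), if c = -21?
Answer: 396/7 ≈ 56.571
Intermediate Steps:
o(u, I) = -3*(u + 2*I)/(6 + u) (o(u, I) = ((I + (I + u))/(6 + u))*(-3) = ((u + 2*I)/(6 + u))*(-3) = -3*(u + 2*I)/(6 + u))
o(-13, 34) + (c + (3*(-3))*(-2))*(-11) = 3*(-1*(-13) - 2*34)/(6 - 13) + (-21 + (3*(-3))*(-2))*(-11) = 3*(13 - 68)/(-7) + (-21 - 9*(-2))*(-11) = 3*(-1/7)*(-55) + (-21 + 18)*(-11) = 165/7 - 3*(-11) = 165/7 + 33 = 396/7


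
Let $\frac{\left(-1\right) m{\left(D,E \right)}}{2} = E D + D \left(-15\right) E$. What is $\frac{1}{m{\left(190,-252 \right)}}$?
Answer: $- \frac{1}{1340640} \approx -7.4591 \cdot 10^{-7}$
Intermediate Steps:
$m{\left(D,E \right)} = 28 D E$ ($m{\left(D,E \right)} = - 2 \left(E D + D \left(-15\right) E\right) = - 2 \left(D E + - 15 D E\right) = - 2 \left(D E - 15 D E\right) = - 2 \left(- 14 D E\right) = 28 D E$)
$\frac{1}{m{\left(190,-252 \right)}} = \frac{1}{28 \cdot 190 \left(-252\right)} = \frac{1}{-1340640} = - \frac{1}{1340640}$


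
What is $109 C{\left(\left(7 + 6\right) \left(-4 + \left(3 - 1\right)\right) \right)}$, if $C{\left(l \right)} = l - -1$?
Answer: $-2725$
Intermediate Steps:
$C{\left(l \right)} = 1 + l$ ($C{\left(l \right)} = l + 1 = 1 + l$)
$109 C{\left(\left(7 + 6\right) \left(-4 + \left(3 - 1\right)\right) \right)} = 109 \left(1 + \left(7 + 6\right) \left(-4 + \left(3 - 1\right)\right)\right) = 109 \left(1 + 13 \left(-4 + \left(3 - 1\right)\right)\right) = 109 \left(1 + 13 \left(-4 + 2\right)\right) = 109 \left(1 + 13 \left(-2\right)\right) = 109 \left(1 - 26\right) = 109 \left(-25\right) = -2725$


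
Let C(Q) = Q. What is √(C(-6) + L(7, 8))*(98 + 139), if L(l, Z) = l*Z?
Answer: 1185*√2 ≈ 1675.8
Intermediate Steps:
L(l, Z) = Z*l
√(C(-6) + L(7, 8))*(98 + 139) = √(-6 + 8*7)*(98 + 139) = √(-6 + 56)*237 = √50*237 = (5*√2)*237 = 1185*√2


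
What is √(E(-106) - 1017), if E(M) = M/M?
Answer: 2*I*√254 ≈ 31.875*I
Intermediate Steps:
E(M) = 1
√(E(-106) - 1017) = √(1 - 1017) = √(-1016) = 2*I*√254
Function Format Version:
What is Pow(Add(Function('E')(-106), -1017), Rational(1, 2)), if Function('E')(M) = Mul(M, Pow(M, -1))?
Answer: Mul(2, I, Pow(254, Rational(1, 2))) ≈ Mul(31.875, I)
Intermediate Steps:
Function('E')(M) = 1
Pow(Add(Function('E')(-106), -1017), Rational(1, 2)) = Pow(Add(1, -1017), Rational(1, 2)) = Pow(-1016, Rational(1, 2)) = Mul(2, I, Pow(254, Rational(1, 2)))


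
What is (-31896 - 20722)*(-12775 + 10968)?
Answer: 95080726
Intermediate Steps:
(-31896 - 20722)*(-12775 + 10968) = -52618*(-1807) = 95080726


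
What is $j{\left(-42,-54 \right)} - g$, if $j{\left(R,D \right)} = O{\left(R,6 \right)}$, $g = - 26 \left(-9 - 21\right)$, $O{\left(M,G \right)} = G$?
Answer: $-774$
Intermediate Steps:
$g = 780$ ($g = \left(-26\right) \left(-30\right) = 780$)
$j{\left(R,D \right)} = 6$
$j{\left(-42,-54 \right)} - g = 6 - 780 = -774$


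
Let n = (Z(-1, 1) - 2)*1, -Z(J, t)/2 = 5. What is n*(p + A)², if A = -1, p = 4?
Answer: -108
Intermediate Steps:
Z(J, t) = -10 (Z(J, t) = -2*5 = -10)
n = -12 (n = (-10 - 2)*1 = -12*1 = -12)
n*(p + A)² = -12*(4 - 1)² = -12*3² = -12*9 = -108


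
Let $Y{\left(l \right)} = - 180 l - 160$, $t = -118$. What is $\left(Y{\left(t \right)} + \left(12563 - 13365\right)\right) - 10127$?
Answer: $10151$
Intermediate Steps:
$Y{\left(l \right)} = -160 - 180 l$
$\left(Y{\left(t \right)} + \left(12563 - 13365\right)\right) - 10127 = \left(\left(-160 - -21240\right) + \left(12563 - 13365\right)\right) - 10127 = \left(\left(-160 + 21240\right) - 802\right) - 10127 = \left(21080 - 802\right) - 10127 = 20278 - 10127 = 10151$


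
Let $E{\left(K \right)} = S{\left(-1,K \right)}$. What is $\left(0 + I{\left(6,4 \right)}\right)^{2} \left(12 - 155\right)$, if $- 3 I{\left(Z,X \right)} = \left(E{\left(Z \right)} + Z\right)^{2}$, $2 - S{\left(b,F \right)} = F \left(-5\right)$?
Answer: $- \frac{298174448}{9} \approx -3.313 \cdot 10^{7}$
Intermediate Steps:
$S{\left(b,F \right)} = 2 + 5 F$ ($S{\left(b,F \right)} = 2 - F \left(-5\right) = 2 - - 5 F = 2 + 5 F$)
$E{\left(K \right)} = 2 + 5 K$
$I{\left(Z,X \right)} = - \frac{\left(2 + 6 Z\right)^{2}}{3}$ ($I{\left(Z,X \right)} = - \frac{\left(\left(2 + 5 Z\right) + Z\right)^{2}}{3} = - \frac{\left(2 + 6 Z\right)^{2}}{3}$)
$\left(0 + I{\left(6,4 \right)}\right)^{2} \left(12 - 155\right) = \left(0 - \frac{4 \left(1 + 3 \cdot 6\right)^{2}}{3}\right)^{2} \left(12 - 155\right) = \left(0 - \frac{4 \left(1 + 18\right)^{2}}{3}\right)^{2} \left(-143\right) = \left(0 - \frac{4 \cdot 19^{2}}{3}\right)^{2} \left(-143\right) = \left(0 - \frac{1444}{3}\right)^{2} \left(-143\right) = \left(- \frac{1444}{3}\right)^{2} \left(-143\right) = \frac{2085136}{9} \left(-143\right) = - \frac{298174448}{9}$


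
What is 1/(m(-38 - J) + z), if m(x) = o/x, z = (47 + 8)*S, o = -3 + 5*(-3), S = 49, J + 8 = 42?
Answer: 4/10781 ≈ 0.00037102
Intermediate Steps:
J = 34 (J = -8 + 42 = 34)
o = -18 (o = -3 - 15 = -18)
z = 2695 (z = (47 + 8)*49 = 55*49 = 2695)
m(x) = -18/x
1/(m(-38 - J) + z) = 1/(-18/(-38 - 1*34) + 2695) = 1/(-18/(-38 - 34) + 2695) = 1/(-18/(-72) + 2695) = 1/(-18*(-1/72) + 2695) = 1/(¼ + 2695) = 1/(10781/4) = 4/10781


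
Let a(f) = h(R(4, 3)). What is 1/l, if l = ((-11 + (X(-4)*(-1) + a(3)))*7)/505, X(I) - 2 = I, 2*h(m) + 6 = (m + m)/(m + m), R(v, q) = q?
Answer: -1010/161 ≈ -6.2733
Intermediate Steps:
h(m) = -5/2 (h(m) = -3 + ((m + m)/(m + m))/2 = -3 + ((2*m)/((2*m)))/2 = -3 + ((2*m)*(1/(2*m)))/2 = -3 + (½)*1 = -3 + ½ = -5/2)
X(I) = 2 + I
a(f) = -5/2
l = -161/1010 (l = ((-11 + ((2 - 4)*(-1) - 5/2))*7)/505 = ((-11 + (-2*(-1) - 5/2))*7)*(1/505) = ((-11 + (2 - 5/2))*7)*(1/505) = ((-11 - ½)*7)*(1/505) = -23/2*7*(1/505) = -161/2*1/505 = -161/1010 ≈ -0.15941)
1/l = 1/(-161/1010) = -1010/161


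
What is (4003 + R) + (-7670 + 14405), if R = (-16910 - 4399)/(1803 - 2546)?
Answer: 7999643/743 ≈ 10767.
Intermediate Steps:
R = 21309/743 (R = -21309/(-743) = -21309*(-1/743) = 21309/743 ≈ 28.680)
(4003 + R) + (-7670 + 14405) = (4003 + 21309/743) + (-7670 + 14405) = 2995538/743 + 6735 = 7999643/743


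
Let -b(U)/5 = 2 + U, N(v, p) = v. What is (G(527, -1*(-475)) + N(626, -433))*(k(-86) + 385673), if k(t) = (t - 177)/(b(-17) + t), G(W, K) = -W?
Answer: 38183994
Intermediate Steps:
b(U) = -10 - 5*U (b(U) = -5*(2 + U) = -10 - 5*U)
k(t) = (-177 + t)/(75 + t) (k(t) = (t - 177)/((-10 - 5*(-17)) + t) = (-177 + t)/((-10 + 85) + t) = (-177 + t)/(75 + t))
(G(527, -1*(-475)) + N(626, -433))*(k(-86) + 385673) = (-1*527 + 626)*((-177 - 86)/(75 - 86) + 385673) = (-527 + 626)*(-263/(-11) + 385673) = 99*(-1/11*(-263) + 385673) = 99*(263/11 + 385673) = 99*(4242666/11) = 38183994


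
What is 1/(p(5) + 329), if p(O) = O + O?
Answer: 1/339 ≈ 0.0029499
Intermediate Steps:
p(O) = 2*O
1/(p(5) + 329) = 1/(2*5 + 329) = 1/(10 + 329) = 1/339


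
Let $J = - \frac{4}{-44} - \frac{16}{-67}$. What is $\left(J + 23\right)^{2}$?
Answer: $\frac{295633636}{543169} \approx 544.28$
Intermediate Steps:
$J = \frac{243}{737}$ ($J = \left(-4\right) \left(- \frac{1}{44}\right) - - \frac{16}{67} = \frac{1}{11} + \frac{16}{67} = \frac{243}{737} \approx 0.32972$)
$\left(J + 23\right)^{2} = \left(\frac{243}{737} + 23\right)^{2} = \left(\frac{17194}{737}\right)^{2} = \frac{295633636}{543169}$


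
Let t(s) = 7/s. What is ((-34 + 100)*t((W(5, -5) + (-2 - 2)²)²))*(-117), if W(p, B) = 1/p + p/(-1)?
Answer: -96525/224 ≈ -430.92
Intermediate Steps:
W(p, B) = 1/p - p (W(p, B) = 1/p + p*(-1) = 1/p - p)
((-34 + 100)*t((W(5, -5) + (-2 - 2)²)²))*(-117) = ((-34 + 100)*(7/(((1/5 - 1*5) + (-2 - 2)²)²)))*(-117) = (66*(7/(((⅕ - 5) + (-4)²)²)))*(-117) = (66*(7/((-24/5 + 16)²)))*(-117) = (66*(7/((56/5)²)))*(-117) = (66*(7/(3136/25)))*(-117) = (66*(7*(25/3136)))*(-117) = (66*(25/448))*(-117) = (825/224)*(-117) = -96525/224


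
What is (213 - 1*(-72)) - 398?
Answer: -113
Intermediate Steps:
(213 - 1*(-72)) - 398 = (213 + 72) - 398 = 285 - 398 = -113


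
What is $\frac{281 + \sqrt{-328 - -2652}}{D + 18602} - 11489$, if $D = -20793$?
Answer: $- \frac{25172680}{2191} - \frac{2 \sqrt{581}}{2191} \approx -11489.0$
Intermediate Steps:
$\frac{281 + \sqrt{-328 - -2652}}{D + 18602} - 11489 = \frac{281 + \sqrt{-328 - -2652}}{-20793 + 18602} - 11489 = \frac{281 + \sqrt{-328 + 2652}}{-2191} - 11489 = \left(281 + \sqrt{2324}\right) \left(- \frac{1}{2191}\right) - 11489 = \left(281 + 2 \sqrt{581}\right) \left(- \frac{1}{2191}\right) - 11489 = \left(- \frac{281}{2191} - \frac{2 \sqrt{581}}{2191}\right) - 11489 = - \frac{25172680}{2191} - \frac{2 \sqrt{581}}{2191}$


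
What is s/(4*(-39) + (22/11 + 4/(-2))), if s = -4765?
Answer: 4765/156 ≈ 30.545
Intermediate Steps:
s/(4*(-39) + (22/11 + 4/(-2))) = -4765/(4*(-39) + (22/11 + 4/(-2))) = -4765/(-156 + (22*(1/11) + 4*(-1/2))) = -4765/(-156 + (2 - 2)) = -4765/(-156 + 0) = -4765/(-156) = -4765*(-1/156) = 4765/156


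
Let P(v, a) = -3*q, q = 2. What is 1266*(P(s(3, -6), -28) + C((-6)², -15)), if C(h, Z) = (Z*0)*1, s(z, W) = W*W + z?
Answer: -7596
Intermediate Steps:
s(z, W) = z + W² (s(z, W) = W² + z = z + W²)
P(v, a) = -6 (P(v, a) = -3*2 = -6)
C(h, Z) = 0 (C(h, Z) = 0*1 = 0)
1266*(P(s(3, -6), -28) + C((-6)², -15)) = 1266*(-6 + 0) = 1266*(-6) = -7596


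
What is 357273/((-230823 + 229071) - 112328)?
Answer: -357273/114080 ≈ -3.1318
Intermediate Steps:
357273/((-230823 + 229071) - 112328) = 357273/(-1752 - 112328) = 357273/(-114080) = 357273*(-1/114080) = -357273/114080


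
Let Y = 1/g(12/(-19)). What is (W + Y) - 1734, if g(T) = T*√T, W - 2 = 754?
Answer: -978 + 19*I*√57/72 ≈ -978.0 + 1.9923*I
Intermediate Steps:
W = 756 (W = 2 + 754 = 756)
g(T) = T^(3/2)
Y = 19*I*√57/72 (Y = 1/((12/(-19))^(3/2)) = 1/((12*(-1/19))^(3/2)) = 1/((-12/19)^(3/2)) = 1/(-24*I*√57/361) = 19*I*√57/72 ≈ 1.9923*I)
(W + Y) - 1734 = (756 + 19*I*√57/72) - 1734 = -978 + 19*I*√57/72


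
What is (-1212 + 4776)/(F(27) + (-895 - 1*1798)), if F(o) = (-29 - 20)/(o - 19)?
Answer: -2592/1963 ≈ -1.3204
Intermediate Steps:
F(o) = -49/(-19 + o)
(-1212 + 4776)/(F(27) + (-895 - 1*1798)) = (-1212 + 4776)/(-49/(-19 + 27) + (-895 - 1*1798)) = 3564/(-49/8 + (-895 - 1798)) = 3564/(-49*⅛ - 2693) = 3564/(-49/8 - 2693) = 3564/(-21593/8) = 3564*(-8/21593) = -2592/1963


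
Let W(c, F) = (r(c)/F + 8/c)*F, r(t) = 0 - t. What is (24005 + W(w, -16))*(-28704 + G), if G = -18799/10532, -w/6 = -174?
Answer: -1811795865223003/2748852 ≈ -6.5911e+8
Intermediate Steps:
w = 1044 (w = -6*(-174) = 1044)
r(t) = -t
G = -18799/10532 (G = -18799*1/10532 = -18799/10532 ≈ -1.7849)
W(c, F) = F*(8/c - c/F) (W(c, F) = ((-c)/F + 8/c)*F = (-c/F + 8/c)*F = (8/c - c/F)*F = F*(8/c - c/F))
(24005 + W(w, -16))*(-28704 + G) = (24005 + (-1*1044 + 8*(-16)/1044))*(-28704 - 18799/10532) = (24005 + (-1044 + 8*(-16)*(1/1044)))*(-302329327/10532) = (24005 + (-1044 - 32/261))*(-302329327/10532) = (24005 - 272516/261)*(-302329327/10532) = (5992789/261)*(-302329327/10532) = -1811795865223003/2748852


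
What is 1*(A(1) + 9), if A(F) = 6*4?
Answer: 33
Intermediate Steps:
A(F) = 24
1*(A(1) + 9) = 1*(24 + 9) = 1*33 = 33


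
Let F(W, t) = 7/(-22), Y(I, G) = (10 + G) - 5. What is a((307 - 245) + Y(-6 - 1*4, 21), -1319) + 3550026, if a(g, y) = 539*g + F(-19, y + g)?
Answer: 79144069/22 ≈ 3.5975e+6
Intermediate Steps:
Y(I, G) = 5 + G
F(W, t) = -7/22 (F(W, t) = 7*(-1/22) = -7/22)
a(g, y) = -7/22 + 539*g (a(g, y) = 539*g - 7/22 = -7/22 + 539*g)
a((307 - 245) + Y(-6 - 1*4, 21), -1319) + 3550026 = (-7/22 + 539*((307 - 245) + (5 + 21))) + 3550026 = (-7/22 + 539*(62 + 26)) + 3550026 = (-7/22 + 539*88) + 3550026 = (-7/22 + 47432) + 3550026 = 1043497/22 + 3550026 = 79144069/22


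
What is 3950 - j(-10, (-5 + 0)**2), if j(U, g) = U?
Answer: 3960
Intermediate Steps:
3950 - j(-10, (-5 + 0)**2) = 3950 - 1*(-10) = 3950 + 10 = 3960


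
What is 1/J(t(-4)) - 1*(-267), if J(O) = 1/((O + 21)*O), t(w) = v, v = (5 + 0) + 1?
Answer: 429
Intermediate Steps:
v = 6 (v = 5 + 1 = 6)
t(w) = 6
J(O) = 1/(O*(21 + O)) (J(O) = 1/((21 + O)*O) = 1/(O*(21 + O)))
1/J(t(-4)) - 1*(-267) = 1/(1/(6*(21 + 6))) - 1*(-267) = 1/((⅙)/27) + 267 = 1/((⅙)*(1/27)) + 267 = 1/(1/162) + 267 = 162 + 267 = 429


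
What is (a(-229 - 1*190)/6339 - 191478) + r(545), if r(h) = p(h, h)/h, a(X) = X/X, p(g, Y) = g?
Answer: -1213772702/6339 ≈ -1.9148e+5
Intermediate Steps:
a(X) = 1
r(h) = 1 (r(h) = h/h = 1)
(a(-229 - 1*190)/6339 - 191478) + r(545) = (1/6339 - 191478) + 1 = -1213779041/6339 + 1 = -1213772702/6339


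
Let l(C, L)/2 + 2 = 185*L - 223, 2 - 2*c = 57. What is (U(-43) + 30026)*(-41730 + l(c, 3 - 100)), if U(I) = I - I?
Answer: -2344129820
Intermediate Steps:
c = -55/2 (c = 1 - ½*57 = 1 - 57/2 = -55/2 ≈ -27.500)
l(C, L) = -450 + 370*L (l(C, L) = -4 + 2*(185*L - 223) = -4 + 2*(-223 + 185*L) = -4 + (-446 + 370*L) = -450 + 370*L)
U(I) = 0
(U(-43) + 30026)*(-41730 + l(c, 3 - 100)) = (0 + 30026)*(-41730 + (-450 + 370*(3 - 100))) = 30026*(-41730 + (-450 + 370*(-97))) = 30026*(-41730 + (-450 - 35890)) = 30026*(-41730 - 36340) = 30026*(-78070) = -2344129820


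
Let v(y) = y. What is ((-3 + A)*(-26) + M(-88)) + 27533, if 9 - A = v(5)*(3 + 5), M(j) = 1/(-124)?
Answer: 3523707/124 ≈ 28417.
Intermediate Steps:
M(j) = -1/124
A = -31 (A = 9 - 5*(3 + 5) = 9 - 5*8 = 9 - 1*40 = 9 - 40 = -31)
((-3 + A)*(-26) + M(-88)) + 27533 = ((-3 - 31)*(-26) - 1/124) + 27533 = (-34*(-26) - 1/124) + 27533 = (884 - 1/124) + 27533 = 109615/124 + 27533 = 3523707/124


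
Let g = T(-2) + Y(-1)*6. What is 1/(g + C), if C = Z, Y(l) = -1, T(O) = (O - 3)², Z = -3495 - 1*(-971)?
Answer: -1/2505 ≈ -0.00039920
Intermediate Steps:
Z = -2524 (Z = -3495 + 971 = -2524)
T(O) = (-3 + O)²
C = -2524
g = 19 (g = (-3 - 2)² - 1*6 = (-5)² - 6 = 25 - 6 = 19)
1/(g + C) = 1/(19 - 2524) = 1/(-2505) = -1/2505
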